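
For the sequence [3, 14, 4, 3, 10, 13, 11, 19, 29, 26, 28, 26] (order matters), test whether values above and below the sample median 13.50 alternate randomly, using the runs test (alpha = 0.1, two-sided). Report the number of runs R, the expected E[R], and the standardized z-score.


Step 1: Compute median = 13.50; label A = above, B = below.
Labels in order: BABBBBBAAAAA  (n_A = 6, n_B = 6)
Step 2: Count runs R = 4.
Step 3: Under H0 (random ordering), E[R] = 2*n_A*n_B/(n_A+n_B) + 1 = 2*6*6/12 + 1 = 7.0000.
        Var[R] = 2*n_A*n_B*(2*n_A*n_B - n_A - n_B) / ((n_A+n_B)^2 * (n_A+n_B-1)) = 4320/1584 = 2.7273.
        SD[R] = 1.6514.
Step 4: Continuity-corrected z = (R + 0.5 - E[R]) / SD[R] = (4 + 0.5 - 7.0000) / 1.6514 = -1.5138.
Step 5: Two-sided p-value via normal approximation = 2*(1 - Phi(|z|)) = 0.130070.
Step 6: alpha = 0.1. fail to reject H0.

R = 4, z = -1.5138, p = 0.130070, fail to reject H0.


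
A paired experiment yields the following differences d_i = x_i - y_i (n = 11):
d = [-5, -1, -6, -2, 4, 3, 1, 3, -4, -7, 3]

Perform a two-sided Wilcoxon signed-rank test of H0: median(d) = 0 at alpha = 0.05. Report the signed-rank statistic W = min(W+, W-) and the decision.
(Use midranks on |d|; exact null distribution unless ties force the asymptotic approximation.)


Step 1: Drop any zero differences (none here) and take |d_i|.
|d| = [5, 1, 6, 2, 4, 3, 1, 3, 4, 7, 3]
Step 2: Midrank |d_i| (ties get averaged ranks).
ranks: |5|->9, |1|->1.5, |6|->10, |2|->3, |4|->7.5, |3|->5, |1|->1.5, |3|->5, |4|->7.5, |7|->11, |3|->5
Step 3: Attach original signs; sum ranks with positive sign and with negative sign.
W+ = 7.5 + 5 + 1.5 + 5 + 5 = 24
W- = 9 + 1.5 + 10 + 3 + 7.5 + 11 = 42
(Check: W+ + W- = 66 should equal n(n+1)/2 = 66.)
Step 4: Test statistic W = min(W+, W-) = 24.
Step 5: Ties in |d|, so use the tie-corrected normal approximation.
        E[W] = n(n+1)/4 = 11*12/4 = 33.
        Tie groups: |d|=1 (t=2), |d|=3 (t=3), |d|=4 (t=2); sum(t^3 - t) = 36.
        Var[W] = n(n+1)(2n+1)/24 - sum(t^3-t)/48 = 3036/24 - 36/48 = 125.75.
        z = (W - E[W]) / sqrt(Var[W]) = (24 - 33) / 11.2138 = -0.8026.
        Two-sided p = 2*Phi(z) = 0.422217.
Step 6: alpha = 0.05. fail to reject H0.

W+ = 24, W- = 42, W = min = 24, p = 0.422217, fail to reject H0.


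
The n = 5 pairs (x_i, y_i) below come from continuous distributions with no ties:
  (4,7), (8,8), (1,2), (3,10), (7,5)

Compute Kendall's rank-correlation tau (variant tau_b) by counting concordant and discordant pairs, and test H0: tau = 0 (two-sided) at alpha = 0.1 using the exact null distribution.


Step 1: Enumerate the 10 unordered pairs (i,j) with i<j and classify each by sign(x_j-x_i) * sign(y_j-y_i).
  (1,2):dx=+4,dy=+1->C; (1,3):dx=-3,dy=-5->C; (1,4):dx=-1,dy=+3->D; (1,5):dx=+3,dy=-2->D
  (2,3):dx=-7,dy=-6->C; (2,4):dx=-5,dy=+2->D; (2,5):dx=-1,dy=-3->C; (3,4):dx=+2,dy=+8->C
  (3,5):dx=+6,dy=+3->C; (4,5):dx=+4,dy=-5->D
Step 2: C = 6, D = 4, total pairs = 10.
Step 3: tau = (C - D)/(n(n-1)/2) = (6 - 4)/10 = 0.200000.
Step 4: Exact two-sided p-value (enumerate n! = 120 permutations of y under H0): p = 0.816667.
Step 5: alpha = 0.1. fail to reject H0.

tau_b = 0.2000 (C=6, D=4), p = 0.816667, fail to reject H0.


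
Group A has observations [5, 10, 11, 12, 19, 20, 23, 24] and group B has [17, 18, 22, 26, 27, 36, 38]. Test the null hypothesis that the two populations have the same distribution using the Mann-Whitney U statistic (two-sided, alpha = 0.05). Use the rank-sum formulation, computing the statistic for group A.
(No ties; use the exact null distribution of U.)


Step 1: Combine and sort all 15 observations; assign midranks.
sorted (value, group): (5,X), (10,X), (11,X), (12,X), (17,Y), (18,Y), (19,X), (20,X), (22,Y), (23,X), (24,X), (26,Y), (27,Y), (36,Y), (38,Y)
ranks: 5->1, 10->2, 11->3, 12->4, 17->5, 18->6, 19->7, 20->8, 22->9, 23->10, 24->11, 26->12, 27->13, 36->14, 38->15
Step 2: Rank sum for X: R1 = 1 + 2 + 3 + 4 + 7 + 8 + 10 + 11 = 46.
Step 3: U_X = R1 - n1(n1+1)/2 = 46 - 8*9/2 = 46 - 36 = 10.
       U_Y = n1*n2 - U_X = 56 - 10 = 46.
Step 4: No ties, so the exact null distribution of U (based on enumerating the C(15,8) = 6435 equally likely rank assignments) gives the two-sided p-value.
Step 5: p-value = 0.040093; compare to alpha = 0.05. reject H0.

U_X = 10, p = 0.040093, reject H0 at alpha = 0.05.


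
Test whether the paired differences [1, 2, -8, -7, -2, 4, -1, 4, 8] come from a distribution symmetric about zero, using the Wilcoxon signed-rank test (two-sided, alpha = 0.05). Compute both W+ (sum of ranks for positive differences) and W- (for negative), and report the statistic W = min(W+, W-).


Step 1: Drop any zero differences (none here) and take |d_i|.
|d| = [1, 2, 8, 7, 2, 4, 1, 4, 8]
Step 2: Midrank |d_i| (ties get averaged ranks).
ranks: |1|->1.5, |2|->3.5, |8|->8.5, |7|->7, |2|->3.5, |4|->5.5, |1|->1.5, |4|->5.5, |8|->8.5
Step 3: Attach original signs; sum ranks with positive sign and with negative sign.
W+ = 1.5 + 3.5 + 5.5 + 5.5 + 8.5 = 24.5
W- = 8.5 + 7 + 3.5 + 1.5 = 20.5
(Check: W+ + W- = 45 should equal n(n+1)/2 = 45.)
Step 4: Test statistic W = min(W+, W-) = 20.5.
Step 5: Ties in |d|, so use the tie-corrected normal approximation.
        E[W] = n(n+1)/4 = 9*10/4 = 22.5.
        Tie groups: |d|=1 (t=2), |d|=2 (t=2), |d|=4 (t=2), |d|=8 (t=2); sum(t^3 - t) = 24.
        Var[W] = n(n+1)(2n+1)/24 - sum(t^3-t)/48 = 1710/24 - 24/48 = 70.75.
        z = (W - E[W]) / sqrt(Var[W]) = (20.5 - 22.5) / 8.4113 = -0.2378.
        Two-sided p = 2*Phi(z) = 0.812055.
Step 6: alpha = 0.05. fail to reject H0.

W+ = 24.5, W- = 20.5, W = min = 20.5, p = 0.812055, fail to reject H0.


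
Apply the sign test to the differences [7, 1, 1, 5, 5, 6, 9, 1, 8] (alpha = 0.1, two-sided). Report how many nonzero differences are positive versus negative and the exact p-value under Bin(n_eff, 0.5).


Step 1: Discard zero differences. Original n = 9; n_eff = number of nonzero differences = 9.
Nonzero differences (with sign): +7, +1, +1, +5, +5, +6, +9, +1, +8
Step 2: Count signs: positive = 9, negative = 0.
Step 3: Under H0: P(positive) = 0.5, so the number of positives S ~ Bin(9, 0.5).
Step 4: Two-sided exact p-value = sum of Bin(9,0.5) probabilities at or below the observed probability = 0.003906.
Step 5: alpha = 0.1. reject H0.

n_eff = 9, pos = 9, neg = 0, p = 0.003906, reject H0.


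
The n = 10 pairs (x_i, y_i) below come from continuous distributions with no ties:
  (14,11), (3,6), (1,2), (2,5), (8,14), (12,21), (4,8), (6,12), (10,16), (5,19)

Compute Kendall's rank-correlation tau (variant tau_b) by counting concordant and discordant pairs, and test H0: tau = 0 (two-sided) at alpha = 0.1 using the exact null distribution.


Step 1: Enumerate the 45 unordered pairs (i,j) with i<j and classify each by sign(x_j-x_i) * sign(y_j-y_i).
  (1,2):dx=-11,dy=-5->C; (1,3):dx=-13,dy=-9->C; (1,4):dx=-12,dy=-6->C; (1,5):dx=-6,dy=+3->D
  (1,6):dx=-2,dy=+10->D; (1,7):dx=-10,dy=-3->C; (1,8):dx=-8,dy=+1->D; (1,9):dx=-4,dy=+5->D
  (1,10):dx=-9,dy=+8->D; (2,3):dx=-2,dy=-4->C; (2,4):dx=-1,dy=-1->C; (2,5):dx=+5,dy=+8->C
  (2,6):dx=+9,dy=+15->C; (2,7):dx=+1,dy=+2->C; (2,8):dx=+3,dy=+6->C; (2,9):dx=+7,dy=+10->C
  (2,10):dx=+2,dy=+13->C; (3,4):dx=+1,dy=+3->C; (3,5):dx=+7,dy=+12->C; (3,6):dx=+11,dy=+19->C
  (3,7):dx=+3,dy=+6->C; (3,8):dx=+5,dy=+10->C; (3,9):dx=+9,dy=+14->C; (3,10):dx=+4,dy=+17->C
  (4,5):dx=+6,dy=+9->C; (4,6):dx=+10,dy=+16->C; (4,7):dx=+2,dy=+3->C; (4,8):dx=+4,dy=+7->C
  (4,9):dx=+8,dy=+11->C; (4,10):dx=+3,dy=+14->C; (5,6):dx=+4,dy=+7->C; (5,7):dx=-4,dy=-6->C
  (5,8):dx=-2,dy=-2->C; (5,9):dx=+2,dy=+2->C; (5,10):dx=-3,dy=+5->D; (6,7):dx=-8,dy=-13->C
  (6,8):dx=-6,dy=-9->C; (6,9):dx=-2,dy=-5->C; (6,10):dx=-7,dy=-2->C; (7,8):dx=+2,dy=+4->C
  (7,9):dx=+6,dy=+8->C; (7,10):dx=+1,dy=+11->C; (8,9):dx=+4,dy=+4->C; (8,10):dx=-1,dy=+7->D
  (9,10):dx=-5,dy=+3->D
Step 2: C = 37, D = 8, total pairs = 45.
Step 3: tau = (C - D)/(n(n-1)/2) = (37 - 8)/45 = 0.644444.
Step 4: Exact two-sided p-value (enumerate n! = 3628800 permutations of y under H0): p = 0.009148.
Step 5: alpha = 0.1. reject H0.

tau_b = 0.6444 (C=37, D=8), p = 0.009148, reject H0.


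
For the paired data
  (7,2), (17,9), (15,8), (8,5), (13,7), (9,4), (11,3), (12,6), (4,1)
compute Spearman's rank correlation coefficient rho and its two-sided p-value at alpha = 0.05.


Step 1: Rank x and y separately (midranks; no ties here).
rank(x): 7->2, 17->9, 15->8, 8->3, 13->7, 9->4, 11->5, 12->6, 4->1
rank(y): 2->2, 9->9, 8->8, 5->5, 7->7, 4->4, 3->3, 6->6, 1->1
Step 2: d_i = R_x(i) - R_y(i); compute d_i^2.
  (2-2)^2=0, (9-9)^2=0, (8-8)^2=0, (3-5)^2=4, (7-7)^2=0, (4-4)^2=0, (5-3)^2=4, (6-6)^2=0, (1-1)^2=0
sum(d^2) = 8.
Step 3: rho = 1 - 6*8 / (9*(9^2 - 1)) = 1 - 48/720 = 0.933333.
Step 4: Under H0, t = rho * sqrt((n-2)/(1-rho^2)) = 6.8783 ~ t(7).
Step 5: Two-sided p-value from the t-distribution with 7 df = 0.000236.
Step 6: alpha = 0.05. reject H0.

rho = 0.9333, p = 0.000236, reject H0 at alpha = 0.05.


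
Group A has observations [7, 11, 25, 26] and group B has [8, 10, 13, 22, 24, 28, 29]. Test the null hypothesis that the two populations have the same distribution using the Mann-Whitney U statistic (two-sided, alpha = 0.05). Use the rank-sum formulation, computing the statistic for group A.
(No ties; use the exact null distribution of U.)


Step 1: Combine and sort all 11 observations; assign midranks.
sorted (value, group): (7,X), (8,Y), (10,Y), (11,X), (13,Y), (22,Y), (24,Y), (25,X), (26,X), (28,Y), (29,Y)
ranks: 7->1, 8->2, 10->3, 11->4, 13->5, 22->6, 24->7, 25->8, 26->9, 28->10, 29->11
Step 2: Rank sum for X: R1 = 1 + 4 + 8 + 9 = 22.
Step 3: U_X = R1 - n1(n1+1)/2 = 22 - 4*5/2 = 22 - 10 = 12.
       U_Y = n1*n2 - U_X = 28 - 12 = 16.
Step 4: No ties, so the exact null distribution of U (based on enumerating the C(11,4) = 330 equally likely rank assignments) gives the two-sided p-value.
Step 5: p-value = 0.787879; compare to alpha = 0.05. fail to reject H0.

U_X = 12, p = 0.787879, fail to reject H0 at alpha = 0.05.


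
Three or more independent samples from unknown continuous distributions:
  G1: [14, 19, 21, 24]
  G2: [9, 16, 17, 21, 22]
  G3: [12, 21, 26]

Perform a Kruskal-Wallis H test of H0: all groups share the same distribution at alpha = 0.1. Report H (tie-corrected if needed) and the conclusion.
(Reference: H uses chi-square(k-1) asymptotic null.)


Step 1: Combine all N = 12 observations and assign midranks.
sorted (value, group, rank): (9,G2,1), (12,G3,2), (14,G1,3), (16,G2,4), (17,G2,5), (19,G1,6), (21,G1,8), (21,G2,8), (21,G3,8), (22,G2,10), (24,G1,11), (26,G3,12)
Step 2: Sum ranks within each group.
R_1 = 28 (n_1 = 4)
R_2 = 28 (n_2 = 5)
R_3 = 22 (n_3 = 3)
Step 3: H = 12/(N(N+1)) * sum(R_i^2/n_i) - 3(N+1)
     = 12/(12*13) * (28^2/4 + 28^2/5 + 22^2/3) - 3*13
     = 0.076923 * 514.133 - 39
     = 0.548718.
Step 4: Ties present; correction factor C = 1 - 24/(12^3 - 12) = 0.986014. Corrected H = 0.548718 / 0.986014 = 0.556501.
Step 5: Under H0, H ~ chi^2(2); p-value = 0.757107.
Step 6: alpha = 0.1. fail to reject H0.

H = 0.5565, df = 2, p = 0.757107, fail to reject H0.


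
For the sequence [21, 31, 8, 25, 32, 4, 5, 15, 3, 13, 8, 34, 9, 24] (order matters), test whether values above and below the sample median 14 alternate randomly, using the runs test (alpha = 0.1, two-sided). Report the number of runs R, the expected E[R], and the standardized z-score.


Step 1: Compute median = 14; label A = above, B = below.
Labels in order: AABAABBABBBABA  (n_A = 7, n_B = 7)
Step 2: Count runs R = 9.
Step 3: Under H0 (random ordering), E[R] = 2*n_A*n_B/(n_A+n_B) + 1 = 2*7*7/14 + 1 = 8.0000.
        Var[R] = 2*n_A*n_B*(2*n_A*n_B - n_A - n_B) / ((n_A+n_B)^2 * (n_A+n_B-1)) = 8232/2548 = 3.2308.
        SD[R] = 1.7974.
Step 4: Continuity-corrected z = (R - 0.5 - E[R]) / SD[R] = (9 - 0.5 - 8.0000) / 1.7974 = 0.2782.
Step 5: Two-sided p-value via normal approximation = 2*(1 - Phi(|z|)) = 0.780879.
Step 6: alpha = 0.1. fail to reject H0.

R = 9, z = 0.2782, p = 0.780879, fail to reject H0.


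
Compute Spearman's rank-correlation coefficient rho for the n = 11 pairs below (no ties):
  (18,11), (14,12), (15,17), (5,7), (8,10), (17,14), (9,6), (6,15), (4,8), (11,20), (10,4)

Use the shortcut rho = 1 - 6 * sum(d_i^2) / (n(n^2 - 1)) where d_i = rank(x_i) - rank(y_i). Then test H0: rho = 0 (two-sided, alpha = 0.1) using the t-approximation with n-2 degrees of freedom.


Step 1: Rank x and y separately (midranks; no ties here).
rank(x): 18->11, 14->8, 15->9, 5->2, 8->4, 17->10, 9->5, 6->3, 4->1, 11->7, 10->6
rank(y): 11->6, 12->7, 17->10, 7->3, 10->5, 14->8, 6->2, 15->9, 8->4, 20->11, 4->1
Step 2: d_i = R_x(i) - R_y(i); compute d_i^2.
  (11-6)^2=25, (8-7)^2=1, (9-10)^2=1, (2-3)^2=1, (4-5)^2=1, (10-8)^2=4, (5-2)^2=9, (3-9)^2=36, (1-4)^2=9, (7-11)^2=16, (6-1)^2=25
sum(d^2) = 128.
Step 3: rho = 1 - 6*128 / (11*(11^2 - 1)) = 1 - 768/1320 = 0.418182.
Step 4: Under H0, t = rho * sqrt((n-2)/(1-rho^2)) = 1.3811 ~ t(9).
Step 5: Two-sided p-value from the t-distribution with 9 df = 0.200570.
Step 6: alpha = 0.1. fail to reject H0.

rho = 0.4182, p = 0.200570, fail to reject H0 at alpha = 0.1.


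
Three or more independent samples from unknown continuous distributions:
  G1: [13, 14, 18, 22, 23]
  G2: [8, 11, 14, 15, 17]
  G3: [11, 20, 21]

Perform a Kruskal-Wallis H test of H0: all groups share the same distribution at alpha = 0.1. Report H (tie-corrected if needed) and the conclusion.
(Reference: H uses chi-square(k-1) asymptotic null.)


Step 1: Combine all N = 13 observations and assign midranks.
sorted (value, group, rank): (8,G2,1), (11,G2,2.5), (11,G3,2.5), (13,G1,4), (14,G1,5.5), (14,G2,5.5), (15,G2,7), (17,G2,8), (18,G1,9), (20,G3,10), (21,G3,11), (22,G1,12), (23,G1,13)
Step 2: Sum ranks within each group.
R_1 = 43.5 (n_1 = 5)
R_2 = 24 (n_2 = 5)
R_3 = 23.5 (n_3 = 3)
Step 3: H = 12/(N(N+1)) * sum(R_i^2/n_i) - 3(N+1)
     = 12/(13*14) * (43.5^2/5 + 24^2/5 + 23.5^2/3) - 3*14
     = 0.065934 * 677.733 - 42
     = 2.685714.
Step 4: Ties present; correction factor C = 1 - 12/(13^3 - 13) = 0.994505. Corrected H = 2.685714 / 0.994505 = 2.700552.
Step 5: Under H0, H ~ chi^2(2); p-value = 0.259169.
Step 6: alpha = 0.1. fail to reject H0.

H = 2.7006, df = 2, p = 0.259169, fail to reject H0.


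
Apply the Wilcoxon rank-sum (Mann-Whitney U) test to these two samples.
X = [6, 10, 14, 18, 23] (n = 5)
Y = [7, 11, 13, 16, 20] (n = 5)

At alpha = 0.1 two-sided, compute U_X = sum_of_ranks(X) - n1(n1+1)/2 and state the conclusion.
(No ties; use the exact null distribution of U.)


Step 1: Combine and sort all 10 observations; assign midranks.
sorted (value, group): (6,X), (7,Y), (10,X), (11,Y), (13,Y), (14,X), (16,Y), (18,X), (20,Y), (23,X)
ranks: 6->1, 7->2, 10->3, 11->4, 13->5, 14->6, 16->7, 18->8, 20->9, 23->10
Step 2: Rank sum for X: R1 = 1 + 3 + 6 + 8 + 10 = 28.
Step 3: U_X = R1 - n1(n1+1)/2 = 28 - 5*6/2 = 28 - 15 = 13.
       U_Y = n1*n2 - U_X = 25 - 13 = 12.
Step 4: No ties, so the exact null distribution of U (based on enumerating the C(10,5) = 252 equally likely rank assignments) gives the two-sided p-value.
Step 5: p-value = 1.000000; compare to alpha = 0.1. fail to reject H0.

U_X = 13, p = 1.000000, fail to reject H0 at alpha = 0.1.


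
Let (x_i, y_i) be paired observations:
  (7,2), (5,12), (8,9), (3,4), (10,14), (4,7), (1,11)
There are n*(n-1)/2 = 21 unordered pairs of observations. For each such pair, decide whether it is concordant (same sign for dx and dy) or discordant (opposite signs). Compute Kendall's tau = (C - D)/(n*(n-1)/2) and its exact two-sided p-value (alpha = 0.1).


Step 1: Enumerate the 21 unordered pairs (i,j) with i<j and classify each by sign(x_j-x_i) * sign(y_j-y_i).
  (1,2):dx=-2,dy=+10->D; (1,3):dx=+1,dy=+7->C; (1,4):dx=-4,dy=+2->D; (1,5):dx=+3,dy=+12->C
  (1,6):dx=-3,dy=+5->D; (1,7):dx=-6,dy=+9->D; (2,3):dx=+3,dy=-3->D; (2,4):dx=-2,dy=-8->C
  (2,5):dx=+5,dy=+2->C; (2,6):dx=-1,dy=-5->C; (2,7):dx=-4,dy=-1->C; (3,4):dx=-5,dy=-5->C
  (3,5):dx=+2,dy=+5->C; (3,6):dx=-4,dy=-2->C; (3,7):dx=-7,dy=+2->D; (4,5):dx=+7,dy=+10->C
  (4,6):dx=+1,dy=+3->C; (4,7):dx=-2,dy=+7->D; (5,6):dx=-6,dy=-7->C; (5,7):dx=-9,dy=-3->C
  (6,7):dx=-3,dy=+4->D
Step 2: C = 13, D = 8, total pairs = 21.
Step 3: tau = (C - D)/(n(n-1)/2) = (13 - 8)/21 = 0.238095.
Step 4: Exact two-sided p-value (enumerate n! = 5040 permutations of y under H0): p = 0.561905.
Step 5: alpha = 0.1. fail to reject H0.

tau_b = 0.2381 (C=13, D=8), p = 0.561905, fail to reject H0.


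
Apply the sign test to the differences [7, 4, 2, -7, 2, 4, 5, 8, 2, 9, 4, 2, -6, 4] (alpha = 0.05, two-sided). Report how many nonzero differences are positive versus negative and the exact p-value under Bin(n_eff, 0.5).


Step 1: Discard zero differences. Original n = 14; n_eff = number of nonzero differences = 14.
Nonzero differences (with sign): +7, +4, +2, -7, +2, +4, +5, +8, +2, +9, +4, +2, -6, +4
Step 2: Count signs: positive = 12, negative = 2.
Step 3: Under H0: P(positive) = 0.5, so the number of positives S ~ Bin(14, 0.5).
Step 4: Two-sided exact p-value = sum of Bin(14,0.5) probabilities at or below the observed probability = 0.012939.
Step 5: alpha = 0.05. reject H0.

n_eff = 14, pos = 12, neg = 2, p = 0.012939, reject H0.


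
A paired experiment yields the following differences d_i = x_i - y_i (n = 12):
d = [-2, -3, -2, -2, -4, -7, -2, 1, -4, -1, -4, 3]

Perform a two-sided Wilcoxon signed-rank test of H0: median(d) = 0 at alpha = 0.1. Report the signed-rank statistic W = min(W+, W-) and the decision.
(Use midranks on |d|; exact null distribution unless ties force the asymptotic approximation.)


Step 1: Drop any zero differences (none here) and take |d_i|.
|d| = [2, 3, 2, 2, 4, 7, 2, 1, 4, 1, 4, 3]
Step 2: Midrank |d_i| (ties get averaged ranks).
ranks: |2|->4.5, |3|->7.5, |2|->4.5, |2|->4.5, |4|->10, |7|->12, |2|->4.5, |1|->1.5, |4|->10, |1|->1.5, |4|->10, |3|->7.5
Step 3: Attach original signs; sum ranks with positive sign and with negative sign.
W+ = 1.5 + 7.5 = 9
W- = 4.5 + 7.5 + 4.5 + 4.5 + 10 + 12 + 4.5 + 10 + 1.5 + 10 = 69
(Check: W+ + W- = 78 should equal n(n+1)/2 = 78.)
Step 4: Test statistic W = min(W+, W-) = 9.
Step 5: Ties in |d|, so use the tie-corrected normal approximation.
        E[W] = n(n+1)/4 = 12*13/4 = 39.
        Tie groups: |d|=1 (t=2), |d|=2 (t=4), |d|=3 (t=2), |d|=4 (t=3); sum(t^3 - t) = 96.
        Var[W] = n(n+1)(2n+1)/24 - sum(t^3-t)/48 = 3900/24 - 96/48 = 160.5.
        z = (W - E[W]) / sqrt(Var[W]) = (9 - 39) / 12.6689 = -2.3680.
        Two-sided p = 2*Phi(z) = 0.017884.
Step 6: alpha = 0.1. reject H0.

W+ = 9, W- = 69, W = min = 9, p = 0.017884, reject H0.


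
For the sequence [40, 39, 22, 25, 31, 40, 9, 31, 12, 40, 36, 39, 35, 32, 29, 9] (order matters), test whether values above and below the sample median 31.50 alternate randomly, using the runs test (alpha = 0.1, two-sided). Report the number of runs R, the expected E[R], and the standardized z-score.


Step 1: Compute median = 31.50; label A = above, B = below.
Labels in order: AABBBABBBAAAAABB  (n_A = 8, n_B = 8)
Step 2: Count runs R = 6.
Step 3: Under H0 (random ordering), E[R] = 2*n_A*n_B/(n_A+n_B) + 1 = 2*8*8/16 + 1 = 9.0000.
        Var[R] = 2*n_A*n_B*(2*n_A*n_B - n_A - n_B) / ((n_A+n_B)^2 * (n_A+n_B-1)) = 14336/3840 = 3.7333.
        SD[R] = 1.9322.
Step 4: Continuity-corrected z = (R + 0.5 - E[R]) / SD[R] = (6 + 0.5 - 9.0000) / 1.9322 = -1.2939.
Step 5: Two-sided p-value via normal approximation = 2*(1 - Phi(|z|)) = 0.195709.
Step 6: alpha = 0.1. fail to reject H0.

R = 6, z = -1.2939, p = 0.195709, fail to reject H0.


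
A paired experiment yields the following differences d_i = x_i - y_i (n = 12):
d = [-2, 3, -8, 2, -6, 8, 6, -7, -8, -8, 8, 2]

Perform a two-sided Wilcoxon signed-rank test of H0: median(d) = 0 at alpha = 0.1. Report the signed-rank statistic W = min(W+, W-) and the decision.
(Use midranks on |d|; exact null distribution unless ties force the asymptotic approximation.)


Step 1: Drop any zero differences (none here) and take |d_i|.
|d| = [2, 3, 8, 2, 6, 8, 6, 7, 8, 8, 8, 2]
Step 2: Midrank |d_i| (ties get averaged ranks).
ranks: |2|->2, |3|->4, |8|->10, |2|->2, |6|->5.5, |8|->10, |6|->5.5, |7|->7, |8|->10, |8|->10, |8|->10, |2|->2
Step 3: Attach original signs; sum ranks with positive sign and with negative sign.
W+ = 4 + 2 + 10 + 5.5 + 10 + 2 = 33.5
W- = 2 + 10 + 5.5 + 7 + 10 + 10 = 44.5
(Check: W+ + W- = 78 should equal n(n+1)/2 = 78.)
Step 4: Test statistic W = min(W+, W-) = 33.5.
Step 5: Ties in |d|, so use the tie-corrected normal approximation.
        E[W] = n(n+1)/4 = 12*13/4 = 39.
        Tie groups: |d|=2 (t=3), |d|=6 (t=2), |d|=8 (t=5); sum(t^3 - t) = 150.
        Var[W] = n(n+1)(2n+1)/24 - sum(t^3-t)/48 = 3900/24 - 150/48 = 159.375.
        z = (W - E[W]) / sqrt(Var[W]) = (33.5 - 39) / 12.6244 = -0.4357.
        Two-sided p = 2*Phi(z) = 0.663080.
Step 6: alpha = 0.1. fail to reject H0.

W+ = 33.5, W- = 44.5, W = min = 33.5, p = 0.663080, fail to reject H0.


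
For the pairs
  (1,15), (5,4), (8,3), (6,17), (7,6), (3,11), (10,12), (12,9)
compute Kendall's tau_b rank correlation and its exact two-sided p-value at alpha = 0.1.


Step 1: Enumerate the 28 unordered pairs (i,j) with i<j and classify each by sign(x_j-x_i) * sign(y_j-y_i).
  (1,2):dx=+4,dy=-11->D; (1,3):dx=+7,dy=-12->D; (1,4):dx=+5,dy=+2->C; (1,5):dx=+6,dy=-9->D
  (1,6):dx=+2,dy=-4->D; (1,7):dx=+9,dy=-3->D; (1,8):dx=+11,dy=-6->D; (2,3):dx=+3,dy=-1->D
  (2,4):dx=+1,dy=+13->C; (2,5):dx=+2,dy=+2->C; (2,6):dx=-2,dy=+7->D; (2,7):dx=+5,dy=+8->C
  (2,8):dx=+7,dy=+5->C; (3,4):dx=-2,dy=+14->D; (3,5):dx=-1,dy=+3->D; (3,6):dx=-5,dy=+8->D
  (3,7):dx=+2,dy=+9->C; (3,8):dx=+4,dy=+6->C; (4,5):dx=+1,dy=-11->D; (4,6):dx=-3,dy=-6->C
  (4,7):dx=+4,dy=-5->D; (4,8):dx=+6,dy=-8->D; (5,6):dx=-4,dy=+5->D; (5,7):dx=+3,dy=+6->C
  (5,8):dx=+5,dy=+3->C; (6,7):dx=+7,dy=+1->C; (6,8):dx=+9,dy=-2->D; (7,8):dx=+2,dy=-3->D
Step 2: C = 11, D = 17, total pairs = 28.
Step 3: tau = (C - D)/(n(n-1)/2) = (11 - 17)/28 = -0.214286.
Step 4: Exact two-sided p-value (enumerate n! = 40320 permutations of y under H0): p = 0.548413.
Step 5: alpha = 0.1. fail to reject H0.

tau_b = -0.2143 (C=11, D=17), p = 0.548413, fail to reject H0.


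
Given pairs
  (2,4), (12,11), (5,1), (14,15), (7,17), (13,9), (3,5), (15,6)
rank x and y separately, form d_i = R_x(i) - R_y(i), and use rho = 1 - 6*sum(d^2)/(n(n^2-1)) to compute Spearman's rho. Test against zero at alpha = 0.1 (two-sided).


Step 1: Rank x and y separately (midranks; no ties here).
rank(x): 2->1, 12->5, 5->3, 14->7, 7->4, 13->6, 3->2, 15->8
rank(y): 4->2, 11->6, 1->1, 15->7, 17->8, 9->5, 5->3, 6->4
Step 2: d_i = R_x(i) - R_y(i); compute d_i^2.
  (1-2)^2=1, (5-6)^2=1, (3-1)^2=4, (7-7)^2=0, (4-8)^2=16, (6-5)^2=1, (2-3)^2=1, (8-4)^2=16
sum(d^2) = 40.
Step 3: rho = 1 - 6*40 / (8*(8^2 - 1)) = 1 - 240/504 = 0.523810.
Step 4: Under H0, t = rho * sqrt((n-2)/(1-rho^2)) = 1.5062 ~ t(6).
Step 5: Two-sided p-value from the t-distribution with 6 df = 0.182721.
Step 6: alpha = 0.1. fail to reject H0.

rho = 0.5238, p = 0.182721, fail to reject H0 at alpha = 0.1.


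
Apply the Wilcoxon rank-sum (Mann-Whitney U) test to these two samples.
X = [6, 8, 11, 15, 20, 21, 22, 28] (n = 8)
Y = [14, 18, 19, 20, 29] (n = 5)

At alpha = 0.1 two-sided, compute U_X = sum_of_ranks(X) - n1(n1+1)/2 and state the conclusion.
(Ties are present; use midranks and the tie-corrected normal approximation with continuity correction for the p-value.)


Step 1: Combine and sort all 13 observations; assign midranks.
sorted (value, group): (6,X), (8,X), (11,X), (14,Y), (15,X), (18,Y), (19,Y), (20,X), (20,Y), (21,X), (22,X), (28,X), (29,Y)
ranks: 6->1, 8->2, 11->3, 14->4, 15->5, 18->6, 19->7, 20->8.5, 20->8.5, 21->10, 22->11, 28->12, 29->13
Step 2: Rank sum for X: R1 = 1 + 2 + 3 + 5 + 8.5 + 10 + 11 + 12 = 52.5.
Step 3: U_X = R1 - n1(n1+1)/2 = 52.5 - 8*9/2 = 52.5 - 36 = 16.5.
       U_Y = n1*n2 - U_X = 40 - 16.5 = 23.5.
Step 4: Ties are present, so use the tie-corrected normal approximation (with continuity correction) for the p-value.
Step 5: p-value = 0.660111; compare to alpha = 0.1. fail to reject H0.

U_X = 16.5, p = 0.660111, fail to reject H0 at alpha = 0.1.


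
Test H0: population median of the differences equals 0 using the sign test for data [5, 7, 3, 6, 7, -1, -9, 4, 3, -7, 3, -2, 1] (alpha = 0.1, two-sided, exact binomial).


Step 1: Discard zero differences. Original n = 13; n_eff = number of nonzero differences = 13.
Nonzero differences (with sign): +5, +7, +3, +6, +7, -1, -9, +4, +3, -7, +3, -2, +1
Step 2: Count signs: positive = 9, negative = 4.
Step 3: Under H0: P(positive) = 0.5, so the number of positives S ~ Bin(13, 0.5).
Step 4: Two-sided exact p-value = sum of Bin(13,0.5) probabilities at or below the observed probability = 0.266846.
Step 5: alpha = 0.1. fail to reject H0.

n_eff = 13, pos = 9, neg = 4, p = 0.266846, fail to reject H0.


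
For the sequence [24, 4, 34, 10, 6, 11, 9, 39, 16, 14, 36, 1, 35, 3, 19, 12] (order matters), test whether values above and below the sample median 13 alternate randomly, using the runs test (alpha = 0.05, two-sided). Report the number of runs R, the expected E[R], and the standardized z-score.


Step 1: Compute median = 13; label A = above, B = below.
Labels in order: ABABBBBAAAABABAB  (n_A = 8, n_B = 8)
Step 2: Count runs R = 10.
Step 3: Under H0 (random ordering), E[R] = 2*n_A*n_B/(n_A+n_B) + 1 = 2*8*8/16 + 1 = 9.0000.
        Var[R] = 2*n_A*n_B*(2*n_A*n_B - n_A - n_B) / ((n_A+n_B)^2 * (n_A+n_B-1)) = 14336/3840 = 3.7333.
        SD[R] = 1.9322.
Step 4: Continuity-corrected z = (R - 0.5 - E[R]) / SD[R] = (10 - 0.5 - 9.0000) / 1.9322 = 0.2588.
Step 5: Two-sided p-value via normal approximation = 2*(1 - Phi(|z|)) = 0.795809.
Step 6: alpha = 0.05. fail to reject H0.

R = 10, z = 0.2588, p = 0.795809, fail to reject H0.


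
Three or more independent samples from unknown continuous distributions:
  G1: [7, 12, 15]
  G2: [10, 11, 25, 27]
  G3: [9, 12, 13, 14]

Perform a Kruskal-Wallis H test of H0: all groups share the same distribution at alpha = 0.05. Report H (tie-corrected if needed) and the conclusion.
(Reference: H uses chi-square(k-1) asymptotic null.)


Step 1: Combine all N = 11 observations and assign midranks.
sorted (value, group, rank): (7,G1,1), (9,G3,2), (10,G2,3), (11,G2,4), (12,G1,5.5), (12,G3,5.5), (13,G3,7), (14,G3,8), (15,G1,9), (25,G2,10), (27,G2,11)
Step 2: Sum ranks within each group.
R_1 = 15.5 (n_1 = 3)
R_2 = 28 (n_2 = 4)
R_3 = 22.5 (n_3 = 4)
Step 3: H = 12/(N(N+1)) * sum(R_i^2/n_i) - 3(N+1)
     = 12/(11*12) * (15.5^2/3 + 28^2/4 + 22.5^2/4) - 3*12
     = 0.090909 * 402.646 - 36
     = 0.604167.
Step 4: Ties present; correction factor C = 1 - 6/(11^3 - 11) = 0.995455. Corrected H = 0.604167 / 0.995455 = 0.606925.
Step 5: Under H0, H ~ chi^2(2); p-value = 0.738257.
Step 6: alpha = 0.05. fail to reject H0.

H = 0.6069, df = 2, p = 0.738257, fail to reject H0.


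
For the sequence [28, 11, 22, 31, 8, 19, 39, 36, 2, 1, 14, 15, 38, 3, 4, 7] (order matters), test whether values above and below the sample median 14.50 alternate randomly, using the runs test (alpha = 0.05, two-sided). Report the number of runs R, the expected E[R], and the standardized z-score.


Step 1: Compute median = 14.50; label A = above, B = below.
Labels in order: ABAABAAABBBAABBB  (n_A = 8, n_B = 8)
Step 2: Count runs R = 8.
Step 3: Under H0 (random ordering), E[R] = 2*n_A*n_B/(n_A+n_B) + 1 = 2*8*8/16 + 1 = 9.0000.
        Var[R] = 2*n_A*n_B*(2*n_A*n_B - n_A - n_B) / ((n_A+n_B)^2 * (n_A+n_B-1)) = 14336/3840 = 3.7333.
        SD[R] = 1.9322.
Step 4: Continuity-corrected z = (R + 0.5 - E[R]) / SD[R] = (8 + 0.5 - 9.0000) / 1.9322 = -0.2588.
Step 5: Two-sided p-value via normal approximation = 2*(1 - Phi(|z|)) = 0.795809.
Step 6: alpha = 0.05. fail to reject H0.

R = 8, z = -0.2588, p = 0.795809, fail to reject H0.


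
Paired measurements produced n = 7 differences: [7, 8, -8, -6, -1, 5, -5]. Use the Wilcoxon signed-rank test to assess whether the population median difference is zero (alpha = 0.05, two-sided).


Step 1: Drop any zero differences (none here) and take |d_i|.
|d| = [7, 8, 8, 6, 1, 5, 5]
Step 2: Midrank |d_i| (ties get averaged ranks).
ranks: |7|->5, |8|->6.5, |8|->6.5, |6|->4, |1|->1, |5|->2.5, |5|->2.5
Step 3: Attach original signs; sum ranks with positive sign and with negative sign.
W+ = 5 + 6.5 + 2.5 = 14
W- = 6.5 + 4 + 1 + 2.5 = 14
(Check: W+ + W- = 28 should equal n(n+1)/2 = 28.)
Step 4: Test statistic W = min(W+, W-) = 14.
Step 5: Ties in |d|, so use the tie-corrected normal approximation.
        E[W] = n(n+1)/4 = 7*8/4 = 14.
        Tie groups: |d|=5 (t=2), |d|=8 (t=2); sum(t^3 - t) = 12.
        Var[W] = n(n+1)(2n+1)/24 - sum(t^3-t)/48 = 840/24 - 12/48 = 34.75.
        z = (W - E[W]) / sqrt(Var[W]) = (14 - 14) / 5.8949 = 0.0000.
        Two-sided p = 2*Phi(z) = 1.000000.
Step 6: alpha = 0.05. fail to reject H0.

W+ = 14, W- = 14, W = min = 14, p = 1.000000, fail to reject H0.


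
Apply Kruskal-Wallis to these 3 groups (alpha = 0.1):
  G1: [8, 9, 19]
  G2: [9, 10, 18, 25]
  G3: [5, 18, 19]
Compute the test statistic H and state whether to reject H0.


Step 1: Combine all N = 10 observations and assign midranks.
sorted (value, group, rank): (5,G3,1), (8,G1,2), (9,G1,3.5), (9,G2,3.5), (10,G2,5), (18,G2,6.5), (18,G3,6.5), (19,G1,8.5), (19,G3,8.5), (25,G2,10)
Step 2: Sum ranks within each group.
R_1 = 14 (n_1 = 3)
R_2 = 25 (n_2 = 4)
R_3 = 16 (n_3 = 3)
Step 3: H = 12/(N(N+1)) * sum(R_i^2/n_i) - 3(N+1)
     = 12/(10*11) * (14^2/3 + 25^2/4 + 16^2/3) - 3*11
     = 0.109091 * 306.917 - 33
     = 0.481818.
Step 4: Ties present; correction factor C = 1 - 18/(10^3 - 10) = 0.981818. Corrected H = 0.481818 / 0.981818 = 0.490741.
Step 5: Under H0, H ~ chi^2(2); p-value = 0.782415.
Step 6: alpha = 0.1. fail to reject H0.

H = 0.4907, df = 2, p = 0.782415, fail to reject H0.


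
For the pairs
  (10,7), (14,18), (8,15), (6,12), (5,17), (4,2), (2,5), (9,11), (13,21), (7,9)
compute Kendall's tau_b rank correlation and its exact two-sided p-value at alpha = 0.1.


Step 1: Enumerate the 45 unordered pairs (i,j) with i<j and classify each by sign(x_j-x_i) * sign(y_j-y_i).
  (1,2):dx=+4,dy=+11->C; (1,3):dx=-2,dy=+8->D; (1,4):dx=-4,dy=+5->D; (1,5):dx=-5,dy=+10->D
  (1,6):dx=-6,dy=-5->C; (1,7):dx=-8,dy=-2->C; (1,8):dx=-1,dy=+4->D; (1,9):dx=+3,dy=+14->C
  (1,10):dx=-3,dy=+2->D; (2,3):dx=-6,dy=-3->C; (2,4):dx=-8,dy=-6->C; (2,5):dx=-9,dy=-1->C
  (2,6):dx=-10,dy=-16->C; (2,7):dx=-12,dy=-13->C; (2,8):dx=-5,dy=-7->C; (2,9):dx=-1,dy=+3->D
  (2,10):dx=-7,dy=-9->C; (3,4):dx=-2,dy=-3->C; (3,5):dx=-3,dy=+2->D; (3,6):dx=-4,dy=-13->C
  (3,7):dx=-6,dy=-10->C; (3,8):dx=+1,dy=-4->D; (3,9):dx=+5,dy=+6->C; (3,10):dx=-1,dy=-6->C
  (4,5):dx=-1,dy=+5->D; (4,6):dx=-2,dy=-10->C; (4,7):dx=-4,dy=-7->C; (4,8):dx=+3,dy=-1->D
  (4,9):dx=+7,dy=+9->C; (4,10):dx=+1,dy=-3->D; (5,6):dx=-1,dy=-15->C; (5,7):dx=-3,dy=-12->C
  (5,8):dx=+4,dy=-6->D; (5,9):dx=+8,dy=+4->C; (5,10):dx=+2,dy=-8->D; (6,7):dx=-2,dy=+3->D
  (6,8):dx=+5,dy=+9->C; (6,9):dx=+9,dy=+19->C; (6,10):dx=+3,dy=+7->C; (7,8):dx=+7,dy=+6->C
  (7,9):dx=+11,dy=+16->C; (7,10):dx=+5,dy=+4->C; (8,9):dx=+4,dy=+10->C; (8,10):dx=-2,dy=-2->C
  (9,10):dx=-6,dy=-12->C
Step 2: C = 31, D = 14, total pairs = 45.
Step 3: tau = (C - D)/(n(n-1)/2) = (31 - 14)/45 = 0.377778.
Step 4: Exact two-sided p-value (enumerate n! = 3628800 permutations of y under H0): p = 0.155742.
Step 5: alpha = 0.1. fail to reject H0.

tau_b = 0.3778 (C=31, D=14), p = 0.155742, fail to reject H0.


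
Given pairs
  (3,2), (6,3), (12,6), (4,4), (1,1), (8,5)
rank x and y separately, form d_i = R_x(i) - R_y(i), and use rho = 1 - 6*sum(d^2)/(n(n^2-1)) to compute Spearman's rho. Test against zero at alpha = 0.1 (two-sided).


Step 1: Rank x and y separately (midranks; no ties here).
rank(x): 3->2, 6->4, 12->6, 4->3, 1->1, 8->5
rank(y): 2->2, 3->3, 6->6, 4->4, 1->1, 5->5
Step 2: d_i = R_x(i) - R_y(i); compute d_i^2.
  (2-2)^2=0, (4-3)^2=1, (6-6)^2=0, (3-4)^2=1, (1-1)^2=0, (5-5)^2=0
sum(d^2) = 2.
Step 3: rho = 1 - 6*2 / (6*(6^2 - 1)) = 1 - 12/210 = 0.942857.
Step 4: Under H0, t = rho * sqrt((n-2)/(1-rho^2)) = 5.6595 ~ t(4).
Step 5: Two-sided p-value from the t-distribution with 4 df = 0.004805.
Step 6: alpha = 0.1. reject H0.

rho = 0.9429, p = 0.004805, reject H0 at alpha = 0.1.


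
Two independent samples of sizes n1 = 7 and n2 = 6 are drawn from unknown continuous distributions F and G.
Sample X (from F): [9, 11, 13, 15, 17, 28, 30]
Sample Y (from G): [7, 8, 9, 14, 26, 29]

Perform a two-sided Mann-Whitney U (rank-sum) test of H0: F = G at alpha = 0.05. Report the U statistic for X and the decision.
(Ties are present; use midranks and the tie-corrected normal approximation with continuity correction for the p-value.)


Step 1: Combine and sort all 13 observations; assign midranks.
sorted (value, group): (7,Y), (8,Y), (9,X), (9,Y), (11,X), (13,X), (14,Y), (15,X), (17,X), (26,Y), (28,X), (29,Y), (30,X)
ranks: 7->1, 8->2, 9->3.5, 9->3.5, 11->5, 13->6, 14->7, 15->8, 17->9, 26->10, 28->11, 29->12, 30->13
Step 2: Rank sum for X: R1 = 3.5 + 5 + 6 + 8 + 9 + 11 + 13 = 55.5.
Step 3: U_X = R1 - n1(n1+1)/2 = 55.5 - 7*8/2 = 55.5 - 28 = 27.5.
       U_Y = n1*n2 - U_X = 42 - 27.5 = 14.5.
Step 4: Ties are present, so use the tie-corrected normal approximation (with continuity correction) for the p-value.
Step 5: p-value = 0.390714; compare to alpha = 0.05. fail to reject H0.

U_X = 27.5, p = 0.390714, fail to reject H0 at alpha = 0.05.


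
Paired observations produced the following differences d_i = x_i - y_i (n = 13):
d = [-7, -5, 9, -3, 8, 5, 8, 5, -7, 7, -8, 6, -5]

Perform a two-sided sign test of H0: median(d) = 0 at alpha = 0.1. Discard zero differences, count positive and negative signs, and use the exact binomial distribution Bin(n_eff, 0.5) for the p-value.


Step 1: Discard zero differences. Original n = 13; n_eff = number of nonzero differences = 13.
Nonzero differences (with sign): -7, -5, +9, -3, +8, +5, +8, +5, -7, +7, -8, +6, -5
Step 2: Count signs: positive = 7, negative = 6.
Step 3: Under H0: P(positive) = 0.5, so the number of positives S ~ Bin(13, 0.5).
Step 4: Two-sided exact p-value = sum of Bin(13,0.5) probabilities at or below the observed probability = 1.000000.
Step 5: alpha = 0.1. fail to reject H0.

n_eff = 13, pos = 7, neg = 6, p = 1.000000, fail to reject H0.


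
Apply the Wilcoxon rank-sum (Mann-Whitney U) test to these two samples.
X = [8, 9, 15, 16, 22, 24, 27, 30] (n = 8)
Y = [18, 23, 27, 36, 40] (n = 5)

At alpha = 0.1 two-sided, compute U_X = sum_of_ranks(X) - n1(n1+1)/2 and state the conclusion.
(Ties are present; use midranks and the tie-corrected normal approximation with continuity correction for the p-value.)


Step 1: Combine and sort all 13 observations; assign midranks.
sorted (value, group): (8,X), (9,X), (15,X), (16,X), (18,Y), (22,X), (23,Y), (24,X), (27,X), (27,Y), (30,X), (36,Y), (40,Y)
ranks: 8->1, 9->2, 15->3, 16->4, 18->5, 22->6, 23->7, 24->8, 27->9.5, 27->9.5, 30->11, 36->12, 40->13
Step 2: Rank sum for X: R1 = 1 + 2 + 3 + 4 + 6 + 8 + 9.5 + 11 = 44.5.
Step 3: U_X = R1 - n1(n1+1)/2 = 44.5 - 8*9/2 = 44.5 - 36 = 8.5.
       U_Y = n1*n2 - U_X = 40 - 8.5 = 31.5.
Step 4: Ties are present, so use the tie-corrected normal approximation (with continuity correction) for the p-value.
Step 5: p-value = 0.106864; compare to alpha = 0.1. fail to reject H0.

U_X = 8.5, p = 0.106864, fail to reject H0 at alpha = 0.1.


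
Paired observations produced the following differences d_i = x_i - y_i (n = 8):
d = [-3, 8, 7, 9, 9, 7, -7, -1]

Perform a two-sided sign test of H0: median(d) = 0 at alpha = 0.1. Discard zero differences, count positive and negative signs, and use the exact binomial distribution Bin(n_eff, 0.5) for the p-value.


Step 1: Discard zero differences. Original n = 8; n_eff = number of nonzero differences = 8.
Nonzero differences (with sign): -3, +8, +7, +9, +9, +7, -7, -1
Step 2: Count signs: positive = 5, negative = 3.
Step 3: Under H0: P(positive) = 0.5, so the number of positives S ~ Bin(8, 0.5).
Step 4: Two-sided exact p-value = sum of Bin(8,0.5) probabilities at or below the observed probability = 0.726562.
Step 5: alpha = 0.1. fail to reject H0.

n_eff = 8, pos = 5, neg = 3, p = 0.726562, fail to reject H0.


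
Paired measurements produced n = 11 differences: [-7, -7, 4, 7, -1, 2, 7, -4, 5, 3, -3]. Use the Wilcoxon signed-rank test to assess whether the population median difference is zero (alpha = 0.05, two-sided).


Step 1: Drop any zero differences (none here) and take |d_i|.
|d| = [7, 7, 4, 7, 1, 2, 7, 4, 5, 3, 3]
Step 2: Midrank |d_i| (ties get averaged ranks).
ranks: |7|->9.5, |7|->9.5, |4|->5.5, |7|->9.5, |1|->1, |2|->2, |7|->9.5, |4|->5.5, |5|->7, |3|->3.5, |3|->3.5
Step 3: Attach original signs; sum ranks with positive sign and with negative sign.
W+ = 5.5 + 9.5 + 2 + 9.5 + 7 + 3.5 = 37
W- = 9.5 + 9.5 + 1 + 5.5 + 3.5 = 29
(Check: W+ + W- = 66 should equal n(n+1)/2 = 66.)
Step 4: Test statistic W = min(W+, W-) = 29.
Step 5: Ties in |d|, so use the tie-corrected normal approximation.
        E[W] = n(n+1)/4 = 11*12/4 = 33.
        Tie groups: |d|=3 (t=2), |d|=4 (t=2), |d|=7 (t=4); sum(t^3 - t) = 72.
        Var[W] = n(n+1)(2n+1)/24 - sum(t^3-t)/48 = 3036/24 - 72/48 = 125.
        z = (W - E[W]) / sqrt(Var[W]) = (29 - 33) / 11.1803 = -0.3578.
        Two-sided p = 2*Phi(z) = 0.720515.
Step 6: alpha = 0.05. fail to reject H0.

W+ = 37, W- = 29, W = min = 29, p = 0.720515, fail to reject H0.


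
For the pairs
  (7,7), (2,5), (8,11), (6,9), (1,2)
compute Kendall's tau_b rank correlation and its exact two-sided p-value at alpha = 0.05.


Step 1: Enumerate the 10 unordered pairs (i,j) with i<j and classify each by sign(x_j-x_i) * sign(y_j-y_i).
  (1,2):dx=-5,dy=-2->C; (1,3):dx=+1,dy=+4->C; (1,4):dx=-1,dy=+2->D; (1,5):dx=-6,dy=-5->C
  (2,3):dx=+6,dy=+6->C; (2,4):dx=+4,dy=+4->C; (2,5):dx=-1,dy=-3->C; (3,4):dx=-2,dy=-2->C
  (3,5):dx=-7,dy=-9->C; (4,5):dx=-5,dy=-7->C
Step 2: C = 9, D = 1, total pairs = 10.
Step 3: tau = (C - D)/(n(n-1)/2) = (9 - 1)/10 = 0.800000.
Step 4: Exact two-sided p-value (enumerate n! = 120 permutations of y under H0): p = 0.083333.
Step 5: alpha = 0.05. fail to reject H0.

tau_b = 0.8000 (C=9, D=1), p = 0.083333, fail to reject H0.


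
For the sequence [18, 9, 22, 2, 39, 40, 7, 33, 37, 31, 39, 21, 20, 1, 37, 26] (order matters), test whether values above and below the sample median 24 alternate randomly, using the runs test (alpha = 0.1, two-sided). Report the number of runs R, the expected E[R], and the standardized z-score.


Step 1: Compute median = 24; label A = above, B = below.
Labels in order: BBBBAABAAAABBBAA  (n_A = 8, n_B = 8)
Step 2: Count runs R = 6.
Step 3: Under H0 (random ordering), E[R] = 2*n_A*n_B/(n_A+n_B) + 1 = 2*8*8/16 + 1 = 9.0000.
        Var[R] = 2*n_A*n_B*(2*n_A*n_B - n_A - n_B) / ((n_A+n_B)^2 * (n_A+n_B-1)) = 14336/3840 = 3.7333.
        SD[R] = 1.9322.
Step 4: Continuity-corrected z = (R + 0.5 - E[R]) / SD[R] = (6 + 0.5 - 9.0000) / 1.9322 = -1.2939.
Step 5: Two-sided p-value via normal approximation = 2*(1 - Phi(|z|)) = 0.195709.
Step 6: alpha = 0.1. fail to reject H0.

R = 6, z = -1.2939, p = 0.195709, fail to reject H0.


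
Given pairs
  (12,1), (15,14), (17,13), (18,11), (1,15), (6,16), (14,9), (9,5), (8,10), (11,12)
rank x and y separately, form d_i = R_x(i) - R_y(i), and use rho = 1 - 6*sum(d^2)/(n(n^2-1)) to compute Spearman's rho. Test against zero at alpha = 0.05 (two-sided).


Step 1: Rank x and y separately (midranks; no ties here).
rank(x): 12->6, 15->8, 17->9, 18->10, 1->1, 6->2, 14->7, 9->4, 8->3, 11->5
rank(y): 1->1, 14->8, 13->7, 11->5, 15->9, 16->10, 9->3, 5->2, 10->4, 12->6
Step 2: d_i = R_x(i) - R_y(i); compute d_i^2.
  (6-1)^2=25, (8-8)^2=0, (9-7)^2=4, (10-5)^2=25, (1-9)^2=64, (2-10)^2=64, (7-3)^2=16, (4-2)^2=4, (3-4)^2=1, (5-6)^2=1
sum(d^2) = 204.
Step 3: rho = 1 - 6*204 / (10*(10^2 - 1)) = 1 - 1224/990 = -0.236364.
Step 4: Under H0, t = rho * sqrt((n-2)/(1-rho^2)) = -0.6880 ~ t(8).
Step 5: Two-sided p-value from the t-distribution with 8 df = 0.510885.
Step 6: alpha = 0.05. fail to reject H0.

rho = -0.2364, p = 0.510885, fail to reject H0 at alpha = 0.05.


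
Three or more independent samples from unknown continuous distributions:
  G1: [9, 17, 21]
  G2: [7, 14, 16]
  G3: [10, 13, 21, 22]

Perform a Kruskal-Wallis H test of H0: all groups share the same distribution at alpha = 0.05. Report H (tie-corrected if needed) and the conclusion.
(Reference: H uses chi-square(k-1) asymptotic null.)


Step 1: Combine all N = 10 observations and assign midranks.
sorted (value, group, rank): (7,G2,1), (9,G1,2), (10,G3,3), (13,G3,4), (14,G2,5), (16,G2,6), (17,G1,7), (21,G1,8.5), (21,G3,8.5), (22,G3,10)
Step 2: Sum ranks within each group.
R_1 = 17.5 (n_1 = 3)
R_2 = 12 (n_2 = 3)
R_3 = 25.5 (n_3 = 4)
Step 3: H = 12/(N(N+1)) * sum(R_i^2/n_i) - 3(N+1)
     = 12/(10*11) * (17.5^2/3 + 12^2/3 + 25.5^2/4) - 3*11
     = 0.109091 * 312.646 - 33
     = 1.106818.
Step 4: Ties present; correction factor C = 1 - 6/(10^3 - 10) = 0.993939. Corrected H = 1.106818 / 0.993939 = 1.113567.
Step 5: Under H0, H ~ chi^2(2); p-value = 0.573049.
Step 6: alpha = 0.05. fail to reject H0.

H = 1.1136, df = 2, p = 0.573049, fail to reject H0.
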